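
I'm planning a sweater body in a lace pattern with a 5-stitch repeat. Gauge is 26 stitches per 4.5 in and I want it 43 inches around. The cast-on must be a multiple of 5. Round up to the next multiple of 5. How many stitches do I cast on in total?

26 / 4.5 = 5.778 sts per inch.
43 × 5.778 = 248.44 sts.
Next multiple of 5: 250.

Cast on 250 stitches.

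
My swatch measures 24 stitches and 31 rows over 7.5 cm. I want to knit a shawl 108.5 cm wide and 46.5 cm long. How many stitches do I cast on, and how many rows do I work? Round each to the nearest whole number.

Cast on 347 stitches and work 192 rows.

Stitch gauge = 24/7.5 = 3.2 sts/cm; 108.5 × 3.2 = 347.20 → 347 sts.
Row gauge = 31/7.5 = 4.133 rows/cm; 46.5 × 4.133 = 192.20 → 192 rows.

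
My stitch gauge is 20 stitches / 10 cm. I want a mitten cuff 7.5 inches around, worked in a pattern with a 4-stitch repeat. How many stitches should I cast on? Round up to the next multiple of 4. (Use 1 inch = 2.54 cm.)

Cast on 40 stitches.

7.5 in = 7.5 × 2.54 = 19.05 cm.
20 / 10 = 2 sts/cm.
19.05 × 2 = 38.10 sts.
→ 40.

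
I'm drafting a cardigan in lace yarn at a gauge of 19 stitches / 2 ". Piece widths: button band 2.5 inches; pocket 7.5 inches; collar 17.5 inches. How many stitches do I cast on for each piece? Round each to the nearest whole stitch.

button band 24; pocket 71; collar 166.

Rate = 19/2 = 9.5 sts per in.
button band: 2.5 × 9.5 = 23.75 → 24.
pocket: 7.5 × 9.5 = 71.25 → 71.
collar: 17.5 × 9.5 = 166.25 → 166.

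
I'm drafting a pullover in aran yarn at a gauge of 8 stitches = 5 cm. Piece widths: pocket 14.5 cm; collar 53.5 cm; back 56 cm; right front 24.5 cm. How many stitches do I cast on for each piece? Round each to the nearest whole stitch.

Rate = 8/5 = 1.6 sts per cm.
pocket: 14.5 × 1.6 = 23.20 → 23.
collar: 53.5 × 1.6 = 85.60 → 86.
back: 56 × 1.6 = 89.60 → 90.
right front: 24.5 × 1.6 = 39.20 → 39.

pocket 23; collar 86; back 90; right front 39.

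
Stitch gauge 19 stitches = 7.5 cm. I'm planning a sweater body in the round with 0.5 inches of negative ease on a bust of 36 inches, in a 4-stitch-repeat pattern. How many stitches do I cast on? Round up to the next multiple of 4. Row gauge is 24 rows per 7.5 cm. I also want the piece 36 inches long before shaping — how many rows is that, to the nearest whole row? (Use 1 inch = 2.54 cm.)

Cast on 232 stitches; work 293 rows.

Finished = 36 − 0.5 = 35.5 inches.
35.5 inches × 2.54 = 90.17 cm.
19/7.5 = 2.533 sts per cm; 90.17 × 2.533 = 228.43 sts.
Next multiple of 4 → 232.
36 inches = 91.44 cm; × 3.2 = 292.61 → 293 rows.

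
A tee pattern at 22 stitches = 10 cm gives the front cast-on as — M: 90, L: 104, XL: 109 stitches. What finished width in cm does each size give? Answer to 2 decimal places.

M 40.91 cm; L 47.27 cm; XL 49.55 cm.

22/10 = 2.2 sts per cm.
M: 90 / 2.2 = 40.909 → 40.91 cm.
L: 104 / 2.2 = 47.273 → 47.27 cm.
XL: 109 / 2.2 = 49.545 → 49.55 cm.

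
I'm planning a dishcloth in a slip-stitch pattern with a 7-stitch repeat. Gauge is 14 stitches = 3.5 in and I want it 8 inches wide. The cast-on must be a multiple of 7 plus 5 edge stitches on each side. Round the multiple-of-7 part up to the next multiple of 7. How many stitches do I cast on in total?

14 / 3.5 = 4 sts per inch.
8 × 4 = 32.00 sts.
Less 10 edge sts → 22.00 for the repeat.
Next multiple of 7: 28.
Add back 10 edge sts → 38.

CO 38 sts.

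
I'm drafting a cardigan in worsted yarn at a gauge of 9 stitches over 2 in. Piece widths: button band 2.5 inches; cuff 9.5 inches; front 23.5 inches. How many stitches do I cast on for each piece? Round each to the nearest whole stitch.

button band 11; cuff 43; front 106.

Rate = 9/2 = 4.5 sts per in.
button band: 2.5 × 4.5 = 11.25 → 11.
cuff: 9.5 × 4.5 = 42.75 → 43.
front: 23.5 × 4.5 = 105.75 → 106.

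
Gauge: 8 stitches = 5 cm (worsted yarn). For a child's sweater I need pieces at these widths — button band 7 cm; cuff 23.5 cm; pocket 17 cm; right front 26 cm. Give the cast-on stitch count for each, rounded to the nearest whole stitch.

Rate = 8/5 = 1.6 sts per cm.
button band: 7 × 1.6 = 11.20 → 11.
cuff: 23.5 × 1.6 = 37.60 → 38.
pocket: 17 × 1.6 = 27.20 → 27.
right front: 26 × 1.6 = 41.60 → 42.

button band 11; cuff 38; pocket 27; right front 42.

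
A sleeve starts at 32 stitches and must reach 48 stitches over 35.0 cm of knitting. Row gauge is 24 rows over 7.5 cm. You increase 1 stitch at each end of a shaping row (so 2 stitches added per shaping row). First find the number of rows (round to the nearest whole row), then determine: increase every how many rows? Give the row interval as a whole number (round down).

Rows = 35.0 × 3.2 = 112.0 → 112 rows.
Stitches to add: 16 → 8 shaping rows (at 2 st each).
112 / 8 = 14.00 → every 14 rows.

Increase every 14th row.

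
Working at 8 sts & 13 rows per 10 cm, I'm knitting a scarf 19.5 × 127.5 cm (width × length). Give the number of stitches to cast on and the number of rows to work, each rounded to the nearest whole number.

Cast on 16 stitches and work 166 rows.

Stitch gauge = 8/10 = 0.8 sts/cm; 19.5 × 0.8 = 15.60 → 16 sts.
Row gauge = 13/10 = 1.3 rows/cm; 127.5 × 1.3 = 165.75 → 166 rows.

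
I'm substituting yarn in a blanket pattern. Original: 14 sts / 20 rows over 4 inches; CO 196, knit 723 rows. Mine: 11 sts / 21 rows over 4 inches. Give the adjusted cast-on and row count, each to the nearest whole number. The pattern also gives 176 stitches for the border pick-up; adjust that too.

Cast on 154 stitches; work 759 rows; border pick-up 138 stitches.

Stitches: 196 × 11/14 = 154.00 → 154.
Rows: 723 × 21/20 = 759.15 → 759.
border pick-up: 176 × 11/14 = 138.29 → 138.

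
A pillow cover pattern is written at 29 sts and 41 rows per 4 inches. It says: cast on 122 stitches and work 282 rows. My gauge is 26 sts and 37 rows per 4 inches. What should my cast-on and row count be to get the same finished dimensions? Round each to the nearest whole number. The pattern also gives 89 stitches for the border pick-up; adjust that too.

Cast on 109 stitches; work 254 rows; border pick-up 80 stitches.

Stitches: 122 × 26/29 = 109.38 → 109.
Rows: 282 × 37/41 = 254.49 → 254.
border pick-up: 89 × 26/29 = 79.79 → 80.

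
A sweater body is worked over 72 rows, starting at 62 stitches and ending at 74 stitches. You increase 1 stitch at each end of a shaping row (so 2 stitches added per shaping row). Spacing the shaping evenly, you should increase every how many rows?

Stitches to add: |74 − 62| = 12.
Shaping rows needed: 12 / 2 = 6.
72 rows / 6 = every 12 rows.

Increase every 12th row.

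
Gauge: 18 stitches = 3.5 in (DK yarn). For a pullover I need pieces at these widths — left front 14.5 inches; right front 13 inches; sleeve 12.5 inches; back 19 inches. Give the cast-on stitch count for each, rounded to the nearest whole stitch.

left front 75; right front 67; sleeve 64; back 98.

Rate = 18/3.5 = 5.143 sts per in.
left front: 14.5 × 5.143 = 74.57 → 75.
right front: 13 × 5.143 = 66.86 → 67.
sleeve: 12.5 × 5.143 = 64.29 → 64.
back: 19 × 5.143 = 97.71 → 98.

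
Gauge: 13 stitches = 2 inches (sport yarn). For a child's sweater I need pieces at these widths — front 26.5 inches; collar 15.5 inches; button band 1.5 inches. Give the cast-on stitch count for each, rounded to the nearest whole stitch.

Rate = 13/2 = 6.5 sts per in.
front: 26.5 × 6.5 = 172.25 → 172.
collar: 15.5 × 6.5 = 100.75 → 101.
button band: 1.5 × 6.5 = 9.75 → 10.

front 172; collar 101; button band 10.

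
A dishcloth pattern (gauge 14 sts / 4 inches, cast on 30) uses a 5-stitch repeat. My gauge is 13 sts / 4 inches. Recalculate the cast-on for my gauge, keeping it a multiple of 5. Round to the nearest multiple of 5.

CO 30 sts.

30 × 13 / 14 = 27.86.
Nearest multiple of 5: 30.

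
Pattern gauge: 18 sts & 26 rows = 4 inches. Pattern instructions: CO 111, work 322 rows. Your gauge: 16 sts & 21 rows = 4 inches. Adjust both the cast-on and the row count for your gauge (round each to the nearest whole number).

Stitches: 111 × 16/18 = 98.67 → 99.
Rows: 322 × 21/26 = 260.08 → 260.

Cast on 99 stitches; work 260 rows.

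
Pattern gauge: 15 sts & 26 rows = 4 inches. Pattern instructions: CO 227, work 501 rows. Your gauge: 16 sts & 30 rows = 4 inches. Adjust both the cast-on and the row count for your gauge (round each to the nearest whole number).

Stitches: 227 × 16/15 = 242.13 → 242.
Rows: 501 × 30/26 = 578.08 → 578.

Cast on 242 stitches; work 578 rows.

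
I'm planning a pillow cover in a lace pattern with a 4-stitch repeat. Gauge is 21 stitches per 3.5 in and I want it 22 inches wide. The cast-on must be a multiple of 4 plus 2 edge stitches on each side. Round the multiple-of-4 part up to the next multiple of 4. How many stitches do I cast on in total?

CO 132 sts.

21 / 3.5 = 6 sts per inch.
22 × 6 = 132.00 sts.
Less 4 edge sts → 128.00 for the repeat.
Next multiple of 4: 128.
Add back 4 edge sts → 132.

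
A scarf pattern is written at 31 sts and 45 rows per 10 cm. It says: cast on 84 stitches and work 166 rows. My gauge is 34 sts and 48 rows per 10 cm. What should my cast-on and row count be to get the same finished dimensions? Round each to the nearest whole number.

Stitches: 84 × 34/31 = 92.13 → 92.
Rows: 166 × 48/45 = 177.07 → 177.

Cast on 92 stitches; work 177 rows.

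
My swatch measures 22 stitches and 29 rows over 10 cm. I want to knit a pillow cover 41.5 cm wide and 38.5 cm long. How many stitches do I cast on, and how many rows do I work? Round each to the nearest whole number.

Stitch gauge = 22/10 = 2.2 sts/cm; 41.5 × 2.2 = 91.30 → 91 sts.
Row gauge = 29/10 = 2.9 rows/cm; 38.5 × 2.9 = 111.65 → 112 rows.

Cast on 91 stitches and work 112 rows.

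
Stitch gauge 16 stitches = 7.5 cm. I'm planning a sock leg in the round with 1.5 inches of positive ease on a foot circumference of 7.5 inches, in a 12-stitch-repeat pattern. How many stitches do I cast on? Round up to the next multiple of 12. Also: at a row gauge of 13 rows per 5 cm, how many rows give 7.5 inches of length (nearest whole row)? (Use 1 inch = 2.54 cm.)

Finished = 7.5 + 1.5 = 9 inches.
9 inches × 2.54 = 22.86 cm.
16/7.5 = 2.133 sts per cm; 22.86 × 2.133 = 48.77 sts.
Next multiple of 12 → 60.
7.5 inches = 19.05 cm; × 2.6 = 49.53 → 50 rows.

Cast on 60 stitches; work 50 rows.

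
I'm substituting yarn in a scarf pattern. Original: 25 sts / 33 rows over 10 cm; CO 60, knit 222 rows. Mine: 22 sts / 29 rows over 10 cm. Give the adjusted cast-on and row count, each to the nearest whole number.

Cast on 53 stitches; work 195 rows.

Stitches: 60 × 22/25 = 52.80 → 53.
Rows: 222 × 29/33 = 195.09 → 195.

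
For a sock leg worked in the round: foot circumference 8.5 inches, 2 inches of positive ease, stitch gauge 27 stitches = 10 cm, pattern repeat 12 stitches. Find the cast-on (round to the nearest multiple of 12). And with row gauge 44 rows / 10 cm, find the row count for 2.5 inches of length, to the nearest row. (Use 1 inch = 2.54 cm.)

Finished = 8.5 + 2 = 10.5 inches.
10.5 inches × 2.54 = 26.67 cm.
27/10 = 2.7 sts per cm; 26.67 × 2.7 = 72.01 sts.
Nearest multiple of 12 → 72.
2.5 inches = 6.35 cm; × 4.4 = 27.94 → 28 rows.

Cast on 72 stitches; work 28 rows.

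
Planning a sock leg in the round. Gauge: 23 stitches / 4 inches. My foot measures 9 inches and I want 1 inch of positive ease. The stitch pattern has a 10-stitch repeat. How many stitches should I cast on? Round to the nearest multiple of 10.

Cast on 60 stitches.

Finished = 9 + 1 = 10 inches.
23 / 4 = 5.75 sts/in.
10 × 5.75 = 57.50 sts.
Nearest multiple of 10: 60.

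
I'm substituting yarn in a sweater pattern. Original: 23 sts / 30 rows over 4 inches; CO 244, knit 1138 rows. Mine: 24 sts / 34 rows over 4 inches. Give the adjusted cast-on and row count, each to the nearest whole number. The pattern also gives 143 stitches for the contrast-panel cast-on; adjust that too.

Stitches: 244 × 24/23 = 254.61 → 255.
Rows: 1138 × 34/30 = 1289.73 → 1290.
contrast-panel cast-on: 143 × 24/23 = 149.22 → 149.

Cast on 255 stitches; work 1290 rows; contrast-panel cast-on 149 stitches.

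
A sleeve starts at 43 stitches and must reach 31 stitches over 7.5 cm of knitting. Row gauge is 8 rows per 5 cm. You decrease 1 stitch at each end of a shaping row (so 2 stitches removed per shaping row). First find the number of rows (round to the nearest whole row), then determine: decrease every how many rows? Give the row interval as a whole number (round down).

Decrease every 2nd row.

Rows = 7.5 × 1.6 = 12.0 → 12 rows.
Stitches to remove: 12 → 6 shaping rows (at 2 st each).
12 / 6 = 2.00 → every 2 rows.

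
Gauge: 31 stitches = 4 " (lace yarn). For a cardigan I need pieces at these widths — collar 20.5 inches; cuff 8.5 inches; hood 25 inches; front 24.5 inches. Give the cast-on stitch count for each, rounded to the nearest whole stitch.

Rate = 31/4 = 7.75 sts per in.
collar: 20.5 × 7.75 = 158.88 → 159.
cuff: 8.5 × 7.75 = 65.88 → 66.
hood: 25 × 7.75 = 193.75 → 194.
front: 24.5 × 7.75 = 189.88 → 190.

collar 159; cuff 66; hood 194; front 190.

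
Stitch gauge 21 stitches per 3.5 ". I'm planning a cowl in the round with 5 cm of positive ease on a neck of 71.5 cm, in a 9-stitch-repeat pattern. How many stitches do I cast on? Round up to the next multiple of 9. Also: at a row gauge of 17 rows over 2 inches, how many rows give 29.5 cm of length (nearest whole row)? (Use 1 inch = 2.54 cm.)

Cast on 189 stitches; work 99 rows.

Finished = 71.5 + 5 = 76.5 cm.
76.5 cm × 1/2.54 = 30.12 inches.
21/3.5 = 6 sts per in; 30.12 × 6 = 180.71 sts.
Next multiple of 9 → 189.
29.5 cm = 11.61 inches; × 8.5 = 98.72 → 99 rows.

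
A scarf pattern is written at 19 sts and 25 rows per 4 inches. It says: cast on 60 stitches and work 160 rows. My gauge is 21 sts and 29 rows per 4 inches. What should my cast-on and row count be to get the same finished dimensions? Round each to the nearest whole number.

Cast on 66 stitches; work 186 rows.

Stitches: 60 × 21/19 = 66.32 → 66.
Rows: 160 × 29/25 = 185.60 → 186.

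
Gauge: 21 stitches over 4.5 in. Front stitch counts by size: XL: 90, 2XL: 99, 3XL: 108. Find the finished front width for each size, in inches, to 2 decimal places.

XL 19.29 inches; 2XL 21.21 inches; 3XL 23.14 inches.

21/4.5 = 4.667 sts per in.
XL: 90 / 4.667 = 19.286 → 19.29 in.
2XL: 99 / 4.667 = 21.214 → 21.21 in.
3XL: 108 / 4.667 = 23.143 → 23.14 in.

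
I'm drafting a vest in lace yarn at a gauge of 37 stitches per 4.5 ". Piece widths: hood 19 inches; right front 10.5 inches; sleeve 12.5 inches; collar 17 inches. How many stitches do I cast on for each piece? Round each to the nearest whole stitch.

Rate = 37/4.5 = 8.222 sts per in.
hood: 19 × 8.222 = 156.22 → 156.
right front: 10.5 × 8.222 = 86.33 → 86.
sleeve: 12.5 × 8.222 = 102.78 → 103.
collar: 17 × 8.222 = 139.78 → 140.

hood 156; right front 86; sleeve 103; collar 140.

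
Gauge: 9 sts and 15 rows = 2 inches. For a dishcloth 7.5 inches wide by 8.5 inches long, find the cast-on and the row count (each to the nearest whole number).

Cast on 34 stitches and work 64 rows.

Stitch gauge = 9/2 = 4.5 sts/in; 7.5 × 4.5 = 33.75 → 34 sts.
Row gauge = 15/2 = 7.5 rows/in; 8.5 × 7.5 = 63.75 → 64 rows.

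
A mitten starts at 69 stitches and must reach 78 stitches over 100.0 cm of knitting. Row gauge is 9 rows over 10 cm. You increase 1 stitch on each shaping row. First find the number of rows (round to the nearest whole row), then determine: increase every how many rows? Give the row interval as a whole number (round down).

Increase every 10th row.

Rows = 100.0 × 0.9 = 90.0 → 90 rows.
Stitches to add: 9 → 9 shaping rows (at 1 st each).
90 / 9 = 10.00 → every 10 rows.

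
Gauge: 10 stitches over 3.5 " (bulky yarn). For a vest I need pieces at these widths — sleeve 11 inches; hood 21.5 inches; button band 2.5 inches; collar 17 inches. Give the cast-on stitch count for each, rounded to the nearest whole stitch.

sleeve 31; hood 61; button band 7; collar 49.

Rate = 10/3.5 = 2.857 sts per in.
sleeve: 11 × 2.857 = 31.43 → 31.
hood: 21.5 × 2.857 = 61.43 → 61.
button band: 2.5 × 2.857 = 7.14 → 7.
collar: 17 × 2.857 = 48.57 → 49.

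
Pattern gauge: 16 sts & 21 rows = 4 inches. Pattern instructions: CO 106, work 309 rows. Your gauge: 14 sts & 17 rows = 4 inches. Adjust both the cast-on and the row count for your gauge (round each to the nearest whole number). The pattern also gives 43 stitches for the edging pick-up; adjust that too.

Stitches: 106 × 14/16 = 92.75 → 93.
Rows: 309 × 17/21 = 250.14 → 250.
edging pick-up: 43 × 14/16 = 37.62 → 38.

Cast on 93 stitches; work 250 rows; edging pick-up 38 stitches.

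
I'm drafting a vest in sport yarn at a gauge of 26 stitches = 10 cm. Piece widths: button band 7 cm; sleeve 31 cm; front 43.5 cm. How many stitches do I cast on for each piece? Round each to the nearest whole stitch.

Rate = 26/10 = 2.6 sts per cm.
button band: 7 × 2.6 = 18.20 → 18.
sleeve: 31 × 2.6 = 80.60 → 81.
front: 43.5 × 2.6 = 113.10 → 113.

button band 18; sleeve 81; front 113.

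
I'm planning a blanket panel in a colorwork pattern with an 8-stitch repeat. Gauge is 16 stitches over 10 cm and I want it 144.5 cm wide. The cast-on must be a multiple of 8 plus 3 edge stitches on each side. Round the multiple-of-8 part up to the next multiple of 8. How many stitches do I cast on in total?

CO 238 sts.

16 / 10 = 1.6 sts per cm.
144.5 × 1.6 = 231.20 sts.
Less 6 edge sts → 225.20 for the repeat.
Next multiple of 8: 232.
Add back 6 edge sts → 238.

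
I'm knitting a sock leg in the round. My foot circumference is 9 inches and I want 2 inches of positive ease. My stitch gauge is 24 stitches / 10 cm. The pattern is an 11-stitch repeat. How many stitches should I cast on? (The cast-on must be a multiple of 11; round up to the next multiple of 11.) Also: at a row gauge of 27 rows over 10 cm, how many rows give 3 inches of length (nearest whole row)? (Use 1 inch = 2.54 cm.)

Finished = 9 + 2 = 11 inches.
11 inches × 2.54 = 27.94 cm.
24/10 = 2.4 sts per cm; 27.94 × 2.4 = 67.06 sts.
Next multiple of 11 → 77.
3 inches = 7.62 cm; × 2.7 = 20.57 → 21 rows.

Cast on 77 stitches; work 21 rows.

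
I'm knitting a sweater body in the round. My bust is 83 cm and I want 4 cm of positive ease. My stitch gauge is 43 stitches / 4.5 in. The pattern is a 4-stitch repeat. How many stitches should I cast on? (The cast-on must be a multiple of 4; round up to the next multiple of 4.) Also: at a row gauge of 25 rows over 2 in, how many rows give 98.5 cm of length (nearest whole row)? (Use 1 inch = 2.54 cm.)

Cast on 328 stitches; work 485 rows.

Finished = 83 + 4 = 87 cm.
87 cm × 1/2.54 = 34.25 inches.
43/4.5 = 9.556 sts per in; 34.25 × 9.556 = 327.30 sts.
Next multiple of 4 → 328.
98.5 cm = 38.78 inches; × 12.5 = 484.74 → 485 rows.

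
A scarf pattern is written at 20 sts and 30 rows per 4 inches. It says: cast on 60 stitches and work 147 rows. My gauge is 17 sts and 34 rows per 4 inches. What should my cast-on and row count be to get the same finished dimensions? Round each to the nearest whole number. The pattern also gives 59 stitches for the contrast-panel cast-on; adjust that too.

Cast on 51 stitches; work 167 rows; contrast-panel cast-on 50 stitches.

Stitches: 60 × 17/20 = 51.00 → 51.
Rows: 147 × 34/30 = 166.60 → 167.
contrast-panel cast-on: 59 × 17/20 = 50.15 → 50.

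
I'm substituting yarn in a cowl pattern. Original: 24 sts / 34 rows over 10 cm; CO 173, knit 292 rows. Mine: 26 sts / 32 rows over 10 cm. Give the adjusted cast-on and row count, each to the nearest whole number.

Stitches: 173 × 26/24 = 187.42 → 187.
Rows: 292 × 32/34 = 274.82 → 275.

Cast on 187 stitches; work 275 rows.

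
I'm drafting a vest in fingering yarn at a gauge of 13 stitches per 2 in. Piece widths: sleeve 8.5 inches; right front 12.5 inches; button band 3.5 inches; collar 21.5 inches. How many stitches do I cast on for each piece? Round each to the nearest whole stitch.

Rate = 13/2 = 6.5 sts per in.
sleeve: 8.5 × 6.5 = 55.25 → 55.
right front: 12.5 × 6.5 = 81.25 → 81.
button band: 3.5 × 6.5 = 22.75 → 23.
collar: 21.5 × 6.5 = 139.75 → 140.

sleeve 55; right front 81; button band 23; collar 140.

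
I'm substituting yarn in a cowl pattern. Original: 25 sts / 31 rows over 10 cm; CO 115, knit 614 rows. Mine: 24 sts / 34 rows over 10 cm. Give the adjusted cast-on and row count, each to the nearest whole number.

Cast on 110 stitches; work 673 rows.

Stitches: 115 × 24/25 = 110.40 → 110.
Rows: 614 × 34/31 = 673.42 → 673.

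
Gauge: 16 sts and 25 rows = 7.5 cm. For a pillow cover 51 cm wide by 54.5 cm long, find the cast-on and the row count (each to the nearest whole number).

Stitch gauge = 16/7.5 = 2.133 sts/cm; 51 × 2.133 = 108.80 → 109 sts.
Row gauge = 25/7.5 = 3.333 rows/cm; 54.5 × 3.333 = 181.67 → 182 rows.

Cast on 109 stitches and work 182 rows.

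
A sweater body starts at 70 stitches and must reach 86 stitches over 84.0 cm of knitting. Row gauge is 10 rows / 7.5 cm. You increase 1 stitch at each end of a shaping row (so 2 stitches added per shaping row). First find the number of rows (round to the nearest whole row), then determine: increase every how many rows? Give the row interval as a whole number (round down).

Increase every 14th row.

Rows = 84.0 × 1.333 = 112.0 → 112 rows.
Stitches to add: 16 → 8 shaping rows (at 2 st each).
112 / 8 = 14.00 → every 14 rows.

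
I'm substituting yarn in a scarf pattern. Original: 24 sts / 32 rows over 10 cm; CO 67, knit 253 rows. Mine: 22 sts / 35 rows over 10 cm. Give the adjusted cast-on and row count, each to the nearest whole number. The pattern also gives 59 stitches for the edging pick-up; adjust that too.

Stitches: 67 × 22/24 = 61.42 → 61.
Rows: 253 × 35/32 = 276.72 → 277.
edging pick-up: 59 × 22/24 = 54.08 → 54.

Cast on 61 stitches; work 277 rows; edging pick-up 54 stitches.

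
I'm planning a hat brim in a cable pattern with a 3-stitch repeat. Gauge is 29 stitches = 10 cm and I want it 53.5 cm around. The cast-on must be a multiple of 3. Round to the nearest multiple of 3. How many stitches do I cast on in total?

29 / 10 = 2.9 sts per cm.
53.5 × 2.9 = 155.15 sts.
Nearest multiple of 3: 156.

CO 156 sts.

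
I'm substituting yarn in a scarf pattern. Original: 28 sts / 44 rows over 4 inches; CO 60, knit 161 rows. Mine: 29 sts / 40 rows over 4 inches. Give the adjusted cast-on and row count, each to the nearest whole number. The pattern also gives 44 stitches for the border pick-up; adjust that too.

Stitches: 60 × 29/28 = 62.14 → 62.
Rows: 161 × 40/44 = 146.36 → 146.
border pick-up: 44 × 29/28 = 45.57 → 46.

Cast on 62 stitches; work 146 rows; border pick-up 46 stitches.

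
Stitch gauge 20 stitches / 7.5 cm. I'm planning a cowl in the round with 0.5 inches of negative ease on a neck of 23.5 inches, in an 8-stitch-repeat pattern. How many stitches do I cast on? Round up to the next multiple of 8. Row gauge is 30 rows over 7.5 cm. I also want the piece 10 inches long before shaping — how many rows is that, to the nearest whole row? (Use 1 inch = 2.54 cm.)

Finished = 23.5 − 0.5 = 23 inches.
23 inches × 2.54 = 58.42 cm.
20/7.5 = 2.667 sts per cm; 58.42 × 2.667 = 155.79 sts.
Next multiple of 8 → 160.
10 inches = 25.40 cm; × 4 = 101.60 → 102 rows.

Cast on 160 stitches; work 102 rows.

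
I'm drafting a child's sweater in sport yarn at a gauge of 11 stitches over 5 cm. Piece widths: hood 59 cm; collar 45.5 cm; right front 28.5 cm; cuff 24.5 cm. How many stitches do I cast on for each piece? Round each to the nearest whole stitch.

hood 130; collar 100; right front 63; cuff 54.

Rate = 11/5 = 2.2 sts per cm.
hood: 59 × 2.2 = 129.80 → 130.
collar: 45.5 × 2.2 = 100.10 → 100.
right front: 28.5 × 2.2 = 62.70 → 63.
cuff: 24.5 × 2.2 = 53.90 → 54.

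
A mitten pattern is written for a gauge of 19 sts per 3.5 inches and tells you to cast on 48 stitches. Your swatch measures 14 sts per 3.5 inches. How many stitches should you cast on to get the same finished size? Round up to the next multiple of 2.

Scale factor = 14 / 19 = 0.737.
48 × 14 / 19 = 35.37 sts.
→ 36 sts.

CO 36 sts.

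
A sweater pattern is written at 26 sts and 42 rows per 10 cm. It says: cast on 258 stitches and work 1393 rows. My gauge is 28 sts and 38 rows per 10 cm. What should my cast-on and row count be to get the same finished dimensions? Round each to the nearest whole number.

Stitches: 258 × 28/26 = 277.85 → 278.
Rows: 1393 × 38/42 = 1260.33 → 1260.

Cast on 278 stitches; work 1260 rows.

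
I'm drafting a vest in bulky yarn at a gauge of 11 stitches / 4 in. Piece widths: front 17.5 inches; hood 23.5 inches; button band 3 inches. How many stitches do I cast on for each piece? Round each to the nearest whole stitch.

Rate = 11/4 = 2.75 sts per in.
front: 17.5 × 2.75 = 48.12 → 48.
hood: 23.5 × 2.75 = 64.62 → 65.
button band: 3 × 2.75 = 8.25 → 8.

front 48; hood 65; button band 8.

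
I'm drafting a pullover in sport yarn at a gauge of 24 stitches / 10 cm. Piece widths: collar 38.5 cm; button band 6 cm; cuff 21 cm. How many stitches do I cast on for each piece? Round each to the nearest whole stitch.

collar 92; button band 14; cuff 50.

Rate = 24/10 = 2.4 sts per cm.
collar: 38.5 × 2.4 = 92.40 → 92.
button band: 6 × 2.4 = 14.40 → 14.
cuff: 21 × 2.4 = 50.40 → 50.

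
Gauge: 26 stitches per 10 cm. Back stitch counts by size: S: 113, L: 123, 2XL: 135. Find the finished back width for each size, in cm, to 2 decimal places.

S 43.46 cm; L 47.31 cm; 2XL 51.92 cm.

26/10 = 2.6 sts per cm.
S: 113 / 2.6 = 43.462 → 43.46 cm.
L: 123 / 2.6 = 47.308 → 47.31 cm.
2XL: 135 / 2.6 = 51.923 → 51.92 cm.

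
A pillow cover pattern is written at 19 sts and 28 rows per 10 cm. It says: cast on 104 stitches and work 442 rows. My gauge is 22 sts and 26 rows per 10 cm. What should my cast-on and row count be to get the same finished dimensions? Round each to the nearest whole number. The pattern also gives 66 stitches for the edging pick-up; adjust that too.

Stitches: 104 × 22/19 = 120.42 → 120.
Rows: 442 × 26/28 = 410.43 → 410.
edging pick-up: 66 × 22/19 = 76.42 → 76.

Cast on 120 stitches; work 410 rows; edging pick-up 76 stitches.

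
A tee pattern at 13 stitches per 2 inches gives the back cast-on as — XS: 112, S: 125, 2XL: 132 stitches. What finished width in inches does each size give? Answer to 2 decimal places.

XS 17.23 inches; S 19.23 inches; 2XL 20.31 inches.

13/2 = 6.5 sts per in.
XS: 112 / 6.5 = 17.231 → 17.23 in.
S: 125 / 6.5 = 19.231 → 19.23 in.
2XL: 132 / 6.5 = 20.308 → 20.31 in.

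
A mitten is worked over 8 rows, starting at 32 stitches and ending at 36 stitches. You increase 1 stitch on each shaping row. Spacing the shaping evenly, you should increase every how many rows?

Increase every 2nd row.

Stitches to add: |36 − 32| = 4.
Shaping rows needed: 4 / 1 = 4.
8 rows / 4 = every 2 rows.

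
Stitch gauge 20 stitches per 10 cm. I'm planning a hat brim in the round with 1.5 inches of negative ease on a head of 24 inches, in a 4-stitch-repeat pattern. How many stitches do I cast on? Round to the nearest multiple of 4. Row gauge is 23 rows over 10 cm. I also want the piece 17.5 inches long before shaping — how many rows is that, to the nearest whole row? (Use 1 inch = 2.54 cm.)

Cast on 116 stitches; work 102 rows.

Finished = 24 − 1.5 = 22.5 inches.
22.5 inches × 2.54 = 57.15 cm.
20/10 = 2 sts per cm; 57.15 × 2 = 114.30 sts.
Nearest multiple of 4 → 116.
17.5 inches = 44.45 cm; × 2.3 = 102.23 → 102 rows.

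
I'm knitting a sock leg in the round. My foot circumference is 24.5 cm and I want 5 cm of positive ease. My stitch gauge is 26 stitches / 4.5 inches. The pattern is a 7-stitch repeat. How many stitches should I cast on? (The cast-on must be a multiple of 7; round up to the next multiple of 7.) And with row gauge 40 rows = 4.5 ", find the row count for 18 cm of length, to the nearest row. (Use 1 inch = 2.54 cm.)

Finished = 24.5 + 5 = 29.5 cm.
29.5 cm × 1/2.54 = 11.61 inches.
26/4.5 = 5.778 sts per in; 11.61 × 5.778 = 67.10 sts.
Next multiple of 7 → 70.
18 cm = 7.09 inches; × 8.889 = 62.99 → 63 rows.

Cast on 70 stitches; work 63 rows.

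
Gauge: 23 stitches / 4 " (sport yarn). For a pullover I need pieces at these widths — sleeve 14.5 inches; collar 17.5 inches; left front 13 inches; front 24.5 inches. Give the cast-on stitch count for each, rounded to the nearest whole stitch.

Rate = 23/4 = 5.75 sts per in.
sleeve: 14.5 × 5.75 = 83.38 → 83.
collar: 17.5 × 5.75 = 100.62 → 101.
left front: 13 × 5.75 = 74.75 → 75.
front: 24.5 × 5.75 = 140.88 → 141.

sleeve 83; collar 101; left front 75; front 141.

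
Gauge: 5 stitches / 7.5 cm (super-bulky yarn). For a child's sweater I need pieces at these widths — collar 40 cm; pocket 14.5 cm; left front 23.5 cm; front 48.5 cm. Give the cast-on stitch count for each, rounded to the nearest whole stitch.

collar 27; pocket 10; left front 16; front 32.

Rate = 5/7.5 = 0.667 sts per cm.
collar: 40 × 0.667 = 26.67 → 27.
pocket: 14.5 × 0.667 = 9.67 → 10.
left front: 23.5 × 0.667 = 15.67 → 16.
front: 48.5 × 0.667 = 32.33 → 32.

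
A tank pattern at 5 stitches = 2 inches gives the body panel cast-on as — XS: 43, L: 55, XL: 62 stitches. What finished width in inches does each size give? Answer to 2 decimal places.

XS 17.20 inches; L 22.00 inches; XL 24.80 inches.

5/2 = 2.5 sts per in.
XS: 43 / 2.5 = 17.200 → 17.20 in.
L: 55 / 2.5 = 22.000 → 22.00 in.
XL: 62 / 2.5 = 24.800 → 24.80 in.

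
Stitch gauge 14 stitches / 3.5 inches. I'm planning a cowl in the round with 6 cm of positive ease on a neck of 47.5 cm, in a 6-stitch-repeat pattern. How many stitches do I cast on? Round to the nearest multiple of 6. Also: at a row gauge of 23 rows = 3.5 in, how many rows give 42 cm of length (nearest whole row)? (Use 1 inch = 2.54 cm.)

Finished = 47.5 + 6 = 53.5 cm.
53.5 cm × 1/2.54 = 21.06 inches.
14/3.5 = 4 sts per in; 21.06 × 4 = 84.25 sts.
Nearest multiple of 6 → 84.
42 cm = 16.54 inches; × 6.571 = 108.66 → 109 rows.

Cast on 84 stitches; work 109 rows.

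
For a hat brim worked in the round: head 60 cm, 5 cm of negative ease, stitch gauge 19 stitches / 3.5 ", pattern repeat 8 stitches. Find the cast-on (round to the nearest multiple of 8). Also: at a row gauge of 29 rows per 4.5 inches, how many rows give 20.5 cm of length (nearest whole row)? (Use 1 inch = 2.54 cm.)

Finished = 60 − 5 = 55 cm.
55 cm × 1/2.54 = 21.65 inches.
19/3.5 = 5.429 sts per in; 21.65 × 5.429 = 117.55 sts.
Nearest multiple of 8 → 120.
20.5 cm = 8.07 inches; × 6.444 = 52.01 → 52 rows.

Cast on 120 stitches; work 52 rows.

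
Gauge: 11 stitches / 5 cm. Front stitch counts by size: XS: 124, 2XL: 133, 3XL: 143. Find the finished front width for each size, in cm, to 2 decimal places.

XS 56.36 cm; 2XL 60.45 cm; 3XL 65.00 cm.

11/5 = 2.2 sts per cm.
XS: 124 / 2.2 = 56.364 → 56.36 cm.
2XL: 133 / 2.2 = 60.455 → 60.45 cm.
3XL: 143 / 2.2 = 65.000 → 65.00 cm.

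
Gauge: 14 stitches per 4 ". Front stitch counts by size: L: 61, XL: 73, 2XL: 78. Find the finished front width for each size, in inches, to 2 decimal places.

L 17.43 inches; XL 20.86 inches; 2XL 22.29 inches.

14/4 = 3.5 sts per in.
L: 61 / 3.5 = 17.429 → 17.43 in.
XL: 73 / 3.5 = 20.857 → 20.86 in.
2XL: 78 / 3.5 = 22.286 → 22.29 in.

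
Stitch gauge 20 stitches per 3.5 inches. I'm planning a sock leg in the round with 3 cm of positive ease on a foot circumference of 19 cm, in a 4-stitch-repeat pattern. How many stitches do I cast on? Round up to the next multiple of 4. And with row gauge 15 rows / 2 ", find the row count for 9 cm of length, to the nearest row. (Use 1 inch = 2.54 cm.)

Finished = 19 + 3 = 22 cm.
22 cm × 1/2.54 = 8.66 inches.
20/3.5 = 5.714 sts per in; 8.66 × 5.714 = 49.49 sts.
Next multiple of 4 → 52.
9 cm = 3.54 inches; × 7.5 = 26.57 → 27 rows.

Cast on 52 stitches; work 27 rows.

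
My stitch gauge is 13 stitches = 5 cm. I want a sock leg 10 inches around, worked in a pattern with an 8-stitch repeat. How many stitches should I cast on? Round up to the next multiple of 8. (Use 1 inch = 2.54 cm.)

10 in = 10 × 2.54 = 25.40 cm.
13 / 5 = 2.6 sts/cm.
25.40 × 2.6 = 66.04 sts.
→ 72.

72 stitches.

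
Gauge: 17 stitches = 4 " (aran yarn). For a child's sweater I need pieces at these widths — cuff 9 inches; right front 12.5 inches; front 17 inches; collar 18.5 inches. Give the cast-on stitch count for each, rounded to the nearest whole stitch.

Rate = 17/4 = 4.25 sts per in.
cuff: 9 × 4.25 = 38.25 → 38.
right front: 12.5 × 4.25 = 53.12 → 53.
front: 17 × 4.25 = 72.25 → 72.
collar: 18.5 × 4.25 = 78.62 → 79.

cuff 38; right front 53; front 72; collar 79.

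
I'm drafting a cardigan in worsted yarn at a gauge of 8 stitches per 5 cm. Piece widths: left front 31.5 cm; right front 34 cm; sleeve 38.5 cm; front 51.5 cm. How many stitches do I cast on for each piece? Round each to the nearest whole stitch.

left front 50; right front 54; sleeve 62; front 82.

Rate = 8/5 = 1.6 sts per cm.
left front: 31.5 × 1.6 = 50.40 → 50.
right front: 34 × 1.6 = 54.40 → 54.
sleeve: 38.5 × 1.6 = 61.60 → 62.
front: 51.5 × 1.6 = 82.40 → 82.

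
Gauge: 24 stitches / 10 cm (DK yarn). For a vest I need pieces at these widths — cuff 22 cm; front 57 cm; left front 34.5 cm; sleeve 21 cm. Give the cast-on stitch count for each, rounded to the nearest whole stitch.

Rate = 24/10 = 2.4 sts per cm.
cuff: 22 × 2.4 = 52.80 → 53.
front: 57 × 2.4 = 136.80 → 137.
left front: 34.5 × 2.4 = 82.80 → 83.
sleeve: 21 × 2.4 = 50.40 → 50.

cuff 53; front 137; left front 83; sleeve 50.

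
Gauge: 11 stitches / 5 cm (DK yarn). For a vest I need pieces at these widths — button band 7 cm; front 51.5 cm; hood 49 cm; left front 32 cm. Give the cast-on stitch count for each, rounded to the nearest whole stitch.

Rate = 11/5 = 2.2 sts per cm.
button band: 7 × 2.2 = 15.40 → 15.
front: 51.5 × 2.2 = 113.30 → 113.
hood: 49 × 2.2 = 107.80 → 108.
left front: 32 × 2.2 = 70.40 → 70.

button band 15; front 113; hood 108; left front 70.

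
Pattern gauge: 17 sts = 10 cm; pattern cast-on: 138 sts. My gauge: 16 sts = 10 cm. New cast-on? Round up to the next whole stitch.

Scale factor = 16 / 17 = 0.941.
138 × 16 / 17 = 129.88 sts.
→ 130 sts.

CO 130 sts.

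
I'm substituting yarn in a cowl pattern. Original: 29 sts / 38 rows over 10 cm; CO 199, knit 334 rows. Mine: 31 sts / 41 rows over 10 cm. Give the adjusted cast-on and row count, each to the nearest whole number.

Stitches: 199 × 31/29 = 212.72 → 213.
Rows: 334 × 41/38 = 360.37 → 360.

Cast on 213 stitches; work 360 rows.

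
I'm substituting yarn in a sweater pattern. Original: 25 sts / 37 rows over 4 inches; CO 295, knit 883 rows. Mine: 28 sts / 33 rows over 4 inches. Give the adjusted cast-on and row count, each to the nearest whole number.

Cast on 330 stitches; work 788 rows.

Stitches: 295 × 28/25 = 330.40 → 330.
Rows: 883 × 33/37 = 787.54 → 788.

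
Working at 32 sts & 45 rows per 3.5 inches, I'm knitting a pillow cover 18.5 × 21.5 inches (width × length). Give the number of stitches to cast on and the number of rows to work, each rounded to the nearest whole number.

Stitch gauge = 32/3.5 = 9.143 sts/in; 18.5 × 9.143 = 169.14 → 169 sts.
Row gauge = 45/3.5 = 12.857 rows/in; 21.5 × 12.857 = 276.43 → 276 rows.

Cast on 169 stitches and work 276 rows.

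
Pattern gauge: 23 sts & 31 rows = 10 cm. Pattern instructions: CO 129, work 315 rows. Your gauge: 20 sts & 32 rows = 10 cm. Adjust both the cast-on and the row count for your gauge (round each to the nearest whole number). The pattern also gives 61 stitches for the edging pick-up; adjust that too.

Stitches: 129 × 20/23 = 112.17 → 112.
Rows: 315 × 32/31 = 325.16 → 325.
edging pick-up: 61 × 20/23 = 53.04 → 53.

Cast on 112 stitches; work 325 rows; edging pick-up 53 stitches.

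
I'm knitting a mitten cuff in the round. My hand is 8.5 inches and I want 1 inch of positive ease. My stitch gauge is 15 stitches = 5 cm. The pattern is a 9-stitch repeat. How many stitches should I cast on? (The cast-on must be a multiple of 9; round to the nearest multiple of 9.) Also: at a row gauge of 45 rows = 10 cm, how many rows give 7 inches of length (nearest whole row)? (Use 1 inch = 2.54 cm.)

Finished = 8.5 + 1 = 9.5 inches.
9.5 inches × 2.54 = 24.13 cm.
15/5 = 3 sts per cm; 24.13 × 3 = 72.39 sts.
Nearest multiple of 9 → 72.
7 inches = 17.78 cm; × 4.5 = 80.01 → 80 rows.

Cast on 72 stitches; work 80 rows.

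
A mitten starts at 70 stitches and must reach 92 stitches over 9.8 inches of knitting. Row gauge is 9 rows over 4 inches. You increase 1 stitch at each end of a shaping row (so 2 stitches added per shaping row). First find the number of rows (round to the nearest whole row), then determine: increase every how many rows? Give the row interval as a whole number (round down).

Increase every 2nd row.

Rows = 9.8 × 2.25 = 22.1 → 22 rows.
Stitches to add: 22 → 11 shaping rows (at 2 st each).
22 / 11 = 2.00 → every 2 rows.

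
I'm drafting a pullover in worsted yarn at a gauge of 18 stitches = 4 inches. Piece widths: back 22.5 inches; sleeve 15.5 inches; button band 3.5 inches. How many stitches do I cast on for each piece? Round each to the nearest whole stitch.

back 101; sleeve 70; button band 16.

Rate = 18/4 = 4.5 sts per in.
back: 22.5 × 4.5 = 101.25 → 101.
sleeve: 15.5 × 4.5 = 69.75 → 70.
button band: 3.5 × 4.5 = 15.75 → 16.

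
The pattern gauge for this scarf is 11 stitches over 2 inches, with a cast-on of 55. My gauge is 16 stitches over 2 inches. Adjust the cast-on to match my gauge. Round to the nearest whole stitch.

Scale factor = 16 / 11 = 1.455.
55 × 16 / 11 = 80.00 sts.

80 stitches.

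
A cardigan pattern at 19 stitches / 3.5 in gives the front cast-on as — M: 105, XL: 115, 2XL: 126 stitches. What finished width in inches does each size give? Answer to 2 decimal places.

19/3.5 = 5.429 sts per in.
M: 105 / 5.429 = 19.342 → 19.34 in.
XL: 115 / 5.429 = 21.184 → 21.18 in.
2XL: 126 / 5.429 = 23.211 → 23.21 in.

M 19.34 inches; XL 21.18 inches; 2XL 23.21 inches.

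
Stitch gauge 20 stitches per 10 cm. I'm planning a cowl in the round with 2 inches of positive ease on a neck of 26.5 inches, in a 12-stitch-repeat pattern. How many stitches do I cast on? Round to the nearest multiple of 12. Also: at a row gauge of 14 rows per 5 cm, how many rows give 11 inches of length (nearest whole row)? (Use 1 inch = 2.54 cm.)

Finished = 26.5 + 2 = 28.5 inches.
28.5 inches × 2.54 = 72.39 cm.
20/10 = 2 sts per cm; 72.39 × 2 = 144.78 sts.
Nearest multiple of 12 → 144.
11 inches = 27.94 cm; × 2.8 = 78.23 → 78 rows.

Cast on 144 stitches; work 78 rows.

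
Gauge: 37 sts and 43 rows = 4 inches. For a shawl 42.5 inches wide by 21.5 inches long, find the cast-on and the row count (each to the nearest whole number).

Cast on 393 stitches and work 231 rows.

Stitch gauge = 37/4 = 9.25 sts/in; 42.5 × 9.25 = 393.12 → 393 sts.
Row gauge = 43/4 = 10.75 rows/in; 21.5 × 10.75 = 231.12 → 231 rows.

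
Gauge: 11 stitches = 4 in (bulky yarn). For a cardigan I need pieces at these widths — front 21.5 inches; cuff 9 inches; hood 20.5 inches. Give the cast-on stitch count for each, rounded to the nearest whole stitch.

front 59; cuff 25; hood 56.

Rate = 11/4 = 2.75 sts per in.
front: 21.5 × 2.75 = 59.12 → 59.
cuff: 9 × 2.75 = 24.75 → 25.
hood: 20.5 × 2.75 = 56.38 → 56.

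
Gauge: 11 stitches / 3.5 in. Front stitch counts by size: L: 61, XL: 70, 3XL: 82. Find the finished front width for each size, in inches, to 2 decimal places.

11/3.5 = 3.143 sts per in.
L: 61 / 3.143 = 19.409 → 19.41 in.
XL: 70 / 3.143 = 22.273 → 22.27 in.
3XL: 82 / 3.143 = 26.091 → 26.09 in.

L 19.41 inches; XL 22.27 inches; 3XL 26.09 inches.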